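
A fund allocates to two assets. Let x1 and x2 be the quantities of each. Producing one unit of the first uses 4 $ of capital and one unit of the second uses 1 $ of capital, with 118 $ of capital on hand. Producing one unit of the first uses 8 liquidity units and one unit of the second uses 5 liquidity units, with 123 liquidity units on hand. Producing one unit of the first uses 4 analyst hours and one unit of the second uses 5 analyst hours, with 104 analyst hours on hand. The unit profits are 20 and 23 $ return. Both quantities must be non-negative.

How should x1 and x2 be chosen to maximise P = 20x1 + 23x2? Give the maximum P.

Feasible corners and P = 20x1 + 23x2:
  (0, 0) → P = 0
  (0, 104/5) → P = 2392/5
  (123/8, 0) → P = 615/2
  (19/4, 17) → P = 486

The optimum lies where 8x1 + 5x2 = 123 and 4x1 + 5x2 = 104.
Solving simultaneously gives x1 = 19/4, x2 = 17.

x1 = 19/4, x2 = 17, maximum P = 486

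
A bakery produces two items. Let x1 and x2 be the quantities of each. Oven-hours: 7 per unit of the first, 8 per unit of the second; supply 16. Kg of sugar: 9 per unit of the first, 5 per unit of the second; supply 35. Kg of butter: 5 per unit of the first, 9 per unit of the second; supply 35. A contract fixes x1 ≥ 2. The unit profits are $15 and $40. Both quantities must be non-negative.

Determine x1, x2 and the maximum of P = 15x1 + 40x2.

The optimum lies where 7x1 + 8x2 = 16 and x1 = 2.
Solving simultaneously gives x1 = 2, x2 = 1/4.

x1 = 2, x2 = 1/4, maximum P = 40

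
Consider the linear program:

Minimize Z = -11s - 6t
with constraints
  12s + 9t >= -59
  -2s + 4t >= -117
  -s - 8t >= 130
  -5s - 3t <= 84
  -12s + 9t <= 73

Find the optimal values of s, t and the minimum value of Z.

s = 104/5, t = -377/20, minimum Z = -1157/10

Corner points and Z = -11s - 6t:
  (817/66, -761/33) → Z = 145/66
  (698/87, -1501/87) → Z = 1328/87
  (104/5, -377/20) → Z = -1157/10

At the optimal vertex, -2s + 4t = -117 and -s - 8t = 130.
Solving simultaneously gives s = 104/5, t = -377/20.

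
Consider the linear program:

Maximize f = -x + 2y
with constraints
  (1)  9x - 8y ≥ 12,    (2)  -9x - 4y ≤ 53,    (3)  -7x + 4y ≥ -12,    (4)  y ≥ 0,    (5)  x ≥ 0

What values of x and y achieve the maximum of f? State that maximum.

Feasible corners and f = -x + 2y:
  (12/5, 6/5) → f = 0
  (4/3, 0) → f = -4/3
  (12/7, 0) → f = -12/7

The binding constraints are 9x - 8y = 12 and -7x + 4y = -12.
Solving simultaneously gives x = 12/5, y = 6/5.

x = 12/5, y = 6/5, maximum f = 0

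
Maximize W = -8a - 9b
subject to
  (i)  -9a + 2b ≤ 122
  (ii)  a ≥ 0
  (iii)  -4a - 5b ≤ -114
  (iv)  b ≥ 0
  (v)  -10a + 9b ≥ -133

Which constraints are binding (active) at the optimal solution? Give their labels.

(ii) and (iii)

Corner points and W = -8a - 9b:
  (0, 61) → W = -549
  (0, 114/5) → W = -1026/5
  (1691/86, 304/43) → W = -9500/43
The feasible region is unbounded (it extends along (9, 10), (2, 9)), but W strictly decreases along every unbounded feasible direction, so there is no improving ray and the maximum is attained at a vertex.

The maximum is at (0, 114/5). Substituting into each constraint, equality holds for (ii) and (iii); the remaining constraints have slack.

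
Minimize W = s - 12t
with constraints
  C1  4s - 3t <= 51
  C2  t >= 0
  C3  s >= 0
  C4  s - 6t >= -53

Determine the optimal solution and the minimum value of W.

Vertices and W = s - 12t:
  (51/4, 0) → W = 51/4
  (155/7, 263/21) → W = -897/7
  (0, 0) → W = 0
  (0, 53/6) → W = -106

At the optimal vertex, 4s - 3t = 51 and s - 6t = -53.
Solving simultaneously gives s = 155/7, t = 263/21.

s = 155/7, t = 263/21, minimum W = -897/7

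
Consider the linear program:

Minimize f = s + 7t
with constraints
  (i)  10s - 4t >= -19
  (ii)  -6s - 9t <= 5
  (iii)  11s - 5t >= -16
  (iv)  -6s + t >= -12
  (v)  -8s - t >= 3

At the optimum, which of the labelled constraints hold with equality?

Feasible corners and f = s + 7t:
  (-169/129, 41/129) → f = 118/129
  (-1/3, -1/3) → f = -8/3
  (-31/51, 95/51) → f = 634/51

The minimum is at (-1/3, -1/3). Substituting into each constraint, equality holds for (ii) and (v); the remaining constraints have slack.

(ii) and (v)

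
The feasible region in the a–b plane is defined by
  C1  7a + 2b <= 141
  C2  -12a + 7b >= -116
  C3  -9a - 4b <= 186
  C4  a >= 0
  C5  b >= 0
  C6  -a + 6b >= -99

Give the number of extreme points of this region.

4

Intersecting each pair of boundary lines and keeping only the points that satisfy every inequality leaves:
  (1219/73, 880/73)
  (0, 141/2)
  (29/3, 0)
  (0, 0)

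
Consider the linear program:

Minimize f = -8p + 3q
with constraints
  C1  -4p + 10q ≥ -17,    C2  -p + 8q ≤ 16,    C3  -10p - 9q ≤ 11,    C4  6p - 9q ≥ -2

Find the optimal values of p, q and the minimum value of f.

Feasible corners and f = -8p + 3q:
  (148/11, 81/22) → f = -2125/22
  (43/136, -107/68) → f = -29/4
  (128/39, 94/39) → f = -742/39
  (-13/16, -23/72) → f = 133/24

At the optimal vertex, -4p + 10q = -17 and -p + 8q = 16.
Solving simultaneously gives p = 148/11, q = 81/22.

p = 148/11, q = 81/22, minimum f = -2125/22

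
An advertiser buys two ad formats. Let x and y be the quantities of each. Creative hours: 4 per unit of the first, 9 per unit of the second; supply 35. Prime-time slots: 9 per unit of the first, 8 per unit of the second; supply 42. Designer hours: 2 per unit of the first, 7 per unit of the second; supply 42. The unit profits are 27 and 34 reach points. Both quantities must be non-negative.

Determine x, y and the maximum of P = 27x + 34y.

x = 2, y = 3, maximum P = 156

Corner points and P = 27x + 34y:
  (0, 0) → P = 0
  (0, 35/9) → P = 1190/9
  (14/3, 0) → P = 126
  (2, 3) → P = 156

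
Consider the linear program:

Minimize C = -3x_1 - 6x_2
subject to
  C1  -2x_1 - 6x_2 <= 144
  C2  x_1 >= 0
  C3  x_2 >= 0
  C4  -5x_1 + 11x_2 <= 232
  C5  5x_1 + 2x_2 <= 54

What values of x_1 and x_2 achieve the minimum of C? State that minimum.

x_1 = 2, x_2 = 22, minimum C = -138

Vertices and C = -3x_1 - 6x_2:
  (0, 0) → C = 0
  (0, 232/11) → C = -1392/11
  (54/5, 0) → C = -162/5
  (2, 22) → C = -138

The binding constraints are -5x_1 + 11x_2 = 232 and 5x_1 + 2x_2 = 54.
Solving simultaneously gives x_1 = 2, x_2 = 22.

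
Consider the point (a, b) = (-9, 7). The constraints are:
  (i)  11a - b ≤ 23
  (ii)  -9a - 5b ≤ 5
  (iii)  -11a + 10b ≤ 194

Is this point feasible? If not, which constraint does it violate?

not feasible — violates (ii)

Constraint (ii): -9a - 5b = 46, which is not ≤ 5. All other constraints are satisfied.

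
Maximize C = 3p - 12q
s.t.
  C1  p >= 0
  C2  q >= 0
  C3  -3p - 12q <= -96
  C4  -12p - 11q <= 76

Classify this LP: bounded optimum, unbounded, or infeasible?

From the feasible point (0, 8), moving in the direction (1, 0) keeps every constraint satisfied while C increases without bound.

unbounded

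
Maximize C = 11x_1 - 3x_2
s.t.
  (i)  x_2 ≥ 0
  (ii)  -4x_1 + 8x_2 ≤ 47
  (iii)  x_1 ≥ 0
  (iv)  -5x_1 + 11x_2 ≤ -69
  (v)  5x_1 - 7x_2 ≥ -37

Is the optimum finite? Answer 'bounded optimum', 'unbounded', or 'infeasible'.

unbounded

From the feasible point (69/5, 0), moving in the direction (11, 5) keeps every constraint satisfied while C increases without bound.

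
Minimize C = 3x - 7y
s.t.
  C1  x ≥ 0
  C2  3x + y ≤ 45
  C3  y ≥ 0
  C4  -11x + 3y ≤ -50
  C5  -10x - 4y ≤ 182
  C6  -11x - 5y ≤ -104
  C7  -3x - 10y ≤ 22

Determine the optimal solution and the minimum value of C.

x = 37/4, y = 69/4, minimum C = -93

Vertices and C = 3x - 7y:
  (15, 0) → C = 45
  (37/4, 69/4) → C = -93
  (104/11, 0) → C = 312/11
  (281/44, 27/4) → C = -309/11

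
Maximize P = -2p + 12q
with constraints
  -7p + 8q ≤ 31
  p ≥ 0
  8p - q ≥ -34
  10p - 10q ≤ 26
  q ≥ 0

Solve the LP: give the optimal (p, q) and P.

Extreme points and P = -2p + 12q:
  (0, 31/8) → P = 93/2
  (259/5, 246/5) → P = 2434/5
  (0, 0) → P = 0
  (13/5, 0) → P = -26/5

The optimum lies where -7p + 8q = 31 and 10p - 10q = 26.
Solving simultaneously gives p = 259/5, q = 246/5.

p = 259/5, q = 246/5, maximum P = 2434/5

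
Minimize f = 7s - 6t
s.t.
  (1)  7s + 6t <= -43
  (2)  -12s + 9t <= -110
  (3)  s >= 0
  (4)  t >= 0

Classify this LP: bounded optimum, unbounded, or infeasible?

infeasible

The boundaries 7s + 6t = -43 and -12s + 9t = -110 meet at (91/45, -1286/135), but that point violates t ≥ 0. Every candidate vertex is excluded by some other constraint, so the feasible region is empty.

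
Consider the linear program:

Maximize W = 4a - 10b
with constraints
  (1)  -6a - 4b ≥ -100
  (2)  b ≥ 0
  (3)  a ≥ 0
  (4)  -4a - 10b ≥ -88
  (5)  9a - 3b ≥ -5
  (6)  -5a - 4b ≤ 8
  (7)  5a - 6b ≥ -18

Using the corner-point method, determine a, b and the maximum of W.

a = 50/3, b = 0, maximum W = 200/3

Vertices and W = 4a - 10b:
  (50/3, 0) → W = 200/3
  (162/11, 32/11) → W = 328/11
  (0, 0) → W = 0
  (0, 5/3) → W = -50/3
  (174/37, 256/37) → W = -1864/37
  (8/13, 137/39) → W = -98/3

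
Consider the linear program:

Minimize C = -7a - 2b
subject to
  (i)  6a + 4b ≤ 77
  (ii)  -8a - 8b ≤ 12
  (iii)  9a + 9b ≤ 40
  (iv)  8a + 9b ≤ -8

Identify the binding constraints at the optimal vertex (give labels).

(i) and (ii)

Corner points and C = -7a - 2b:
  (83/2, -43) → C = -409/2
  (725/22, -332/11) → C = -3747/22
  (-11/2, 4) → C = 61/2

The minimum is at (83/2, -43). Substituting into each constraint, equality holds for (i) and (ii); the remaining constraints have slack.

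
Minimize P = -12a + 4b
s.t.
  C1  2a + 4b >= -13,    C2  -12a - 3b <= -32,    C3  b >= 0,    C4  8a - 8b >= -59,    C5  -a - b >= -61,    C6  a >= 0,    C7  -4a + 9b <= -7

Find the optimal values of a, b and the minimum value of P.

a = 61, b = 0, minimum P = -732

Extreme points and P = -12a + 4b:
  (8/3, 0) → P = -32
  (103/40, 11/30) → P = -883/30
  (61, 0) → P = -732
  (556/13, 237/13) → P = -5724/13

At the optimal vertex, b = 0 and -a - b = -61.
Solving simultaneously gives a = 61, b = 0.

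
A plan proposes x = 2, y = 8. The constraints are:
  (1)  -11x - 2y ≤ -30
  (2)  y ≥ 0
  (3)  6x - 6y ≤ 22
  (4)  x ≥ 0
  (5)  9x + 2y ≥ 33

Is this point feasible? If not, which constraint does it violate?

feasible

(1): -38 ≤ -30 ✓
(2): 8 ≥ 0 ✓
(3): -36 ≤ 22 ✓
(4): 2 ≥ 0 ✓
(5): 34 ≥ 33 ✓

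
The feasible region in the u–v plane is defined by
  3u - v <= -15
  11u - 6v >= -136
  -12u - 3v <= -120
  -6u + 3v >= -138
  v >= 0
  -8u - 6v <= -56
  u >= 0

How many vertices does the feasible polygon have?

3

The feasible vertices (each the meet of two boundaries and inside every other half-plane) are:
  (46/7, 243/7)
  (25/7, 180/7)
  (104/35, 984/35)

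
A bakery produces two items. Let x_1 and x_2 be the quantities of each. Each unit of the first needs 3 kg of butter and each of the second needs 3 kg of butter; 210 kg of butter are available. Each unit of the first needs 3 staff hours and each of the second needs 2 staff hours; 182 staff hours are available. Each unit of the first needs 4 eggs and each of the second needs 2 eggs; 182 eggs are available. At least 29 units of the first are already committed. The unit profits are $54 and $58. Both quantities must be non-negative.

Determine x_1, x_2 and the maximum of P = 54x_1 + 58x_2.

x_1 = 29, x_2 = 33, maximum P = 3480

Feasible corners and P = 54x_1 + 58x_2:
  (91/2, 0) → P = 2457
  (29, 0) → P = 1566
  (29, 33) → P = 3480

At the optimal vertex, 4x_1 + 2x_2 = 182 and x_1 = 29.
Solving simultaneously gives x_1 = 29, x_2 = 33.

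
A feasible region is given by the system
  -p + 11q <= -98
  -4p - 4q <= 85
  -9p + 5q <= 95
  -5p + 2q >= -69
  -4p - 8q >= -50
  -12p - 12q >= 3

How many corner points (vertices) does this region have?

4

Intersecting each pair of boundary lines and keeping only the points that satisfy every inequality leaves:
  (-181/16, -159/16)
  (127/16, -131/16)
  (53/14, -701/28)
  (137/14, -281/28)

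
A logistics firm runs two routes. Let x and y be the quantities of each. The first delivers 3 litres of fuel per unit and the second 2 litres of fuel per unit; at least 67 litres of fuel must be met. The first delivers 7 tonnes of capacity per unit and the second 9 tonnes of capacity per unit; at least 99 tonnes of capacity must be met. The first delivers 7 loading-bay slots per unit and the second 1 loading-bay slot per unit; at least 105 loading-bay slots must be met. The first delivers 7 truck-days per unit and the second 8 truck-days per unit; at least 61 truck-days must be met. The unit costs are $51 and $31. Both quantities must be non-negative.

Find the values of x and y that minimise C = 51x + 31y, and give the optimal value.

x = 13, y = 14, minimum C = 1097

Feasible corners and C = 51x + 31y:
  (0, 105) → C = 3255
  (67/3, 0) → C = 1139
  (13, 14) → C = 1097
The feasible region is unbounded (it extends along (0, 1), (1, 0)), but C strictly increases along every unbounded feasible direction, so there is no improving ray and the minimum is attained at a vertex.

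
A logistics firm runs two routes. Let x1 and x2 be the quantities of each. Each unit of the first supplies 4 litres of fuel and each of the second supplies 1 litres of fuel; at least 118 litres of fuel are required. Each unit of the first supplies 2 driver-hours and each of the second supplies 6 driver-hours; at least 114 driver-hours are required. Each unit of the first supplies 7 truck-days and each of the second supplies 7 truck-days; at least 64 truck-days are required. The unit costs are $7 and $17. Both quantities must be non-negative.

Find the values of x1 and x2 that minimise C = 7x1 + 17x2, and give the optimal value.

Corner points and C = 7x1 + 17x2:
  (0, 118) → C = 2006
  (57, 0) → C = 399
  (27, 10) → C = 359
The feasible region is unbounded (it extends along (0, 1), (1, 0)), but C strictly increases along every unbounded feasible direction, so there is no improving ray and the minimum is attained at a vertex.

x1 = 27, x2 = 10, minimum C = 359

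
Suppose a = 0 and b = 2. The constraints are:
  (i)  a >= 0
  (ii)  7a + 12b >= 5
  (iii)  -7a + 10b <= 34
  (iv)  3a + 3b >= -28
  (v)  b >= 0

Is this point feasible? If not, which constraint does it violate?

feasible

(i): 0 ≥ 0 ✓
(ii): 24 ≥ 5 ✓
(iii): 20 ≤ 34 ✓
(iv): 6 ≥ -28 ✓
(v): 2 ≥ 0 ✓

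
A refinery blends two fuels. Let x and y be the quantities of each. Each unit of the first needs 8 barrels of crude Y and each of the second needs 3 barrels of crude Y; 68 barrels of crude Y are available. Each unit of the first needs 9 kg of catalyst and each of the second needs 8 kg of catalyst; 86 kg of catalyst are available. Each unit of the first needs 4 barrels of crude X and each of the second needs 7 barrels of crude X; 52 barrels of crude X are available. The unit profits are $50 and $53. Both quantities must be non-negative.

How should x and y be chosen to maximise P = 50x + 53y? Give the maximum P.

x = 6, y = 4, maximum P = 512

Vertices and P = 50x + 53y:
  (0, 0) → P = 0
  (0, 52/7) → P = 2756/7
  (17/2, 0) → P = 425
  (286/37, 76/37) → P = 18328/37
  (6, 4) → P = 512

The binding constraints are 9x + 8y = 86 and 4x + 7y = 52.
Solving simultaneously gives x = 6, y = 4.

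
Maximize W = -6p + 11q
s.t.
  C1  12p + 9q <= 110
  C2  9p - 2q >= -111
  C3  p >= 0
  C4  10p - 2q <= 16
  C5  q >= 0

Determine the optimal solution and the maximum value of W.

Corner points and W = -6p + 11q:
  (0, 110/9) → W = 1210/9
  (182/57, 454/57) → W = 3902/57
  (0, 0) → W = 0
  (8/5, 0) → W = -48/5

p = 0, q = 110/9, maximum W = 1210/9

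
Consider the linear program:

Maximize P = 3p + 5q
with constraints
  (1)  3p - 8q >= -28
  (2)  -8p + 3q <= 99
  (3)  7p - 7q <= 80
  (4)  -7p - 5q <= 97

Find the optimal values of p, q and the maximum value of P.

p = 836/35, q = 436/35, maximum P = 4688/35

Feasible corners and P = 3p + 5q:
  (-708/55, -73/55) → P = -2489/55
  (836/35, 436/35) → P = 4688/35
  (-786/61, -83/61) → P = -2773/61
  (-93/28, -59/4) → P = -586/7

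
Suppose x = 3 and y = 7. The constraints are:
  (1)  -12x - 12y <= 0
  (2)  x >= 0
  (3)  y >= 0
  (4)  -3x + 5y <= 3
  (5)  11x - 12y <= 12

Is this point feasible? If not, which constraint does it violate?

Constraint (4): -3x + 5y = 26, which is not ≤ 3. All other constraints are satisfied.

not feasible — violates (4)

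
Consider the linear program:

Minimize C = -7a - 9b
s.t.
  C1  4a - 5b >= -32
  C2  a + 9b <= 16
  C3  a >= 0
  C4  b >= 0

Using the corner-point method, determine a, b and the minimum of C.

Extreme points and C = -7a - 9b:
  (0, 16/9) → C = -16
  (16, 0) → C = -112
  (0, 0) → C = 0

At the optimal vertex, a + 9b = 16 and b = 0.
Solving simultaneously gives a = 16, b = 0.

a = 16, b = 0, minimum C = -112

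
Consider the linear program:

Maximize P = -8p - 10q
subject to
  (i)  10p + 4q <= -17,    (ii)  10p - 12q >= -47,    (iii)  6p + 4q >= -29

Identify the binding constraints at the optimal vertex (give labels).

(i) and (iii)

Corner points and P = -8p - 10q:
  (-49/20, 15/8) → P = 17/20
  (3, -47/4) → P = 187/2
  (-67/14, -1/14) → P = 39

The maximum is at (3, -47/4). Substituting into each constraint, equality holds for (i) and (iii); the remaining constraints have slack.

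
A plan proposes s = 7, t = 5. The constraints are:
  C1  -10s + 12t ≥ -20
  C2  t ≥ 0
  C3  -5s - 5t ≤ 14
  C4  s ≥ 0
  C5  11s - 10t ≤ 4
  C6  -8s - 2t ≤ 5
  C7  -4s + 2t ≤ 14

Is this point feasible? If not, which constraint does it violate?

Constraint C5: 11s - 10t = 27, which is not ≤ 4. All other constraints are satisfied.

not feasible — violates C5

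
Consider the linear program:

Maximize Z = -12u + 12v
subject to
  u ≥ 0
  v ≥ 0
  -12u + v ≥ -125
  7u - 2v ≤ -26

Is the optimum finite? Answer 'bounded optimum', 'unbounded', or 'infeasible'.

From the feasible point (0, 13), moving in the direction (0, 1) keeps every constraint satisfied while Z increases without bound.

unbounded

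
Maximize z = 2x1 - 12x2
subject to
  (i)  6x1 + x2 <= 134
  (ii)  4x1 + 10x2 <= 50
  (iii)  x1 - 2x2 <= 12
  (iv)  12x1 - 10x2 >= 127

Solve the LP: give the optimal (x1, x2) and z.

Corner points and z = 2x1 - 12x2:
  (110/9, 1/9) → z = 208/9
  (177/16, 23/40) → z = 609/40
  (67/7, -17/14) → z = 236/7

x1 = 67/7, x2 = -17/14, maximum z = 236/7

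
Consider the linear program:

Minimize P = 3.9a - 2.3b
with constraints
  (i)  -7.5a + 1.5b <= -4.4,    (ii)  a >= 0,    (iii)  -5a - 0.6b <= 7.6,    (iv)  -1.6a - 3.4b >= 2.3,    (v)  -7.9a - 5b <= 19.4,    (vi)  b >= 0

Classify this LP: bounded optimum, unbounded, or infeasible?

The boundaries -7.5a + 1.5b = -4.4 and a = 0 meet at (0, -44/15), but that point violates b ≥ 0. Every candidate vertex is excluded by some other constraint, so the feasible region is empty.

infeasible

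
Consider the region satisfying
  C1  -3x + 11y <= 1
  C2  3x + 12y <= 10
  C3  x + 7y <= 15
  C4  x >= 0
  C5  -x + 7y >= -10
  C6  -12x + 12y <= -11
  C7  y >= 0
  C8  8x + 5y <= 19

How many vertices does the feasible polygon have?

5

Of the 28 pairwise boundary intersections, those satisfying every inequality are:
  (98/69, 11/23)
  (133/96, 15/32)
  (178/81, 23/81)
  (11/12, 0)
  (19/8, 0)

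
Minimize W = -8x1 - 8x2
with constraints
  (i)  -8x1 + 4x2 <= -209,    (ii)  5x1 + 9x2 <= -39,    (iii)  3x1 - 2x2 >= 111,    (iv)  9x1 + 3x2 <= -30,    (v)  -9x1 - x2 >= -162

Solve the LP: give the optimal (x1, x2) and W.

x1 = 91/9, x2 = -121/3, minimum W = 2176/9

Corner points and W = -8x1 - 8x2:
  (-13/2, -261/4) → W = 574
  (91/9, -121/3) → W = 2176/9
  (86/3, -96) → W = 1616/3
The feasible region is unbounded (it extends along (1, -9), (-1, -2)), but W strictly increases along every unbounded feasible direction, so there is no improving ray and the minimum is attained at a vertex.

At the optimal vertex, 3x1 - 2x2 = 111 and 9x1 + 3x2 = -30.
Solving simultaneously gives x1 = 91/9, x2 = -121/3.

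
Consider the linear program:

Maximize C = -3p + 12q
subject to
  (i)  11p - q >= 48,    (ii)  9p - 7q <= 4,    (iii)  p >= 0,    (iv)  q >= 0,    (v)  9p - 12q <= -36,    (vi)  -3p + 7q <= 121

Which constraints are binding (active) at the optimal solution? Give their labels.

Extreme points and C = -3p + 12q:
  (204/41, 276/41) → C = 2700/41
  (457/74, 1475/74) → C = 16329/74
  (20/3, 8) → C = 76
  (125/6, 367/14) → C = 3529/14

The maximum is at (125/6, 367/14). Substituting into each constraint, equality holds for (ii) and (vi); the remaining constraints have slack.

(ii) and (vi)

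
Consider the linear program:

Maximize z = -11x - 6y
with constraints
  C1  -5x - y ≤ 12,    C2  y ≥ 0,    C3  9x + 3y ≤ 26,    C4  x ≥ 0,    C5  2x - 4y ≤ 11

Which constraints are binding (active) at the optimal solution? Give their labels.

Extreme points and z = -11x - 6y:
  (26/9, 0) → z = -286/9
  (0, 0) → z = 0
  (0, 26/3) → z = -52

The maximum is at (0, 0). Substituting into each constraint, equality holds for C2 and C4; the remaining constraints have slack.

C2 and C4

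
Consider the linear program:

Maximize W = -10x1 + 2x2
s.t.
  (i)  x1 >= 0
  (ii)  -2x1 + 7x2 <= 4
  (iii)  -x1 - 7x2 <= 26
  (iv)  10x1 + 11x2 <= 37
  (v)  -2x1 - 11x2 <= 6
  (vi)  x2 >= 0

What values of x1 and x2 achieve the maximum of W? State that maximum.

The binding constraints are x1 = 0 and -2x1 + 7x2 = 4.
Solving simultaneously gives x1 = 0, x2 = 4/7.

x1 = 0, x2 = 4/7, maximum W = 8/7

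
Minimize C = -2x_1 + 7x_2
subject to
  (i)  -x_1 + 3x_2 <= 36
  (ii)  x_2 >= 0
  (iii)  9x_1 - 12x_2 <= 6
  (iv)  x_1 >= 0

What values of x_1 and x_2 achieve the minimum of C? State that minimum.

Corner points and C = -2x_1 + 7x_2:
  (30, 22) → C = 94
  (0, 12) → C = 84
  (2/3, 0) → C = -4/3
  (0, 0) → C = 0

At the optimal vertex, x_2 = 0 and 9x_1 - 12x_2 = 6.
Solving simultaneously gives x_1 = 2/3, x_2 = 0.

x_1 = 2/3, x_2 = 0, minimum C = -4/3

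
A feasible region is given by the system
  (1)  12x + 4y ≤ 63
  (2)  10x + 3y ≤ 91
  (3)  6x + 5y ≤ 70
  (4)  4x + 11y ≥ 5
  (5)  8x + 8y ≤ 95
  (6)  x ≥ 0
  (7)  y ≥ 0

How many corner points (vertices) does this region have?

Of the 21 pairwise boundary intersections, those satisfying every inequality are:
  (31/16, 159/16)
  (21/4, 0)
  (0, 5/11)
  (5/4, 0)
  (0, 95/8)

5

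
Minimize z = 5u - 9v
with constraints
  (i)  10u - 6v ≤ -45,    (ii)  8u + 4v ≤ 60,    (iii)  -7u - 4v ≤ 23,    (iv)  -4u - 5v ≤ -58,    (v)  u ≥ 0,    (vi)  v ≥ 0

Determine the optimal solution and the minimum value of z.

u = 0, v = 15, minimum z = -135

Extreme points and z = 5u - 9v:
  (45/22, 120/11) → z = -1935/22
  (123/74, 380/37) → z = -6225/74
  (0, 15) → z = -135
  (0, 58/5) → z = -522/5

At the optimal vertex, 8u + 4v = 60 and u = 0.
Solving simultaneously gives u = 0, v = 15.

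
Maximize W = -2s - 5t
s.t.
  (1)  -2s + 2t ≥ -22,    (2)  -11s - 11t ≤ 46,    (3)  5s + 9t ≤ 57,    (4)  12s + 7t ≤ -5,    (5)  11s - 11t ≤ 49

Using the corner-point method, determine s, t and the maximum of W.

Extreme points and W = -2s - 5t:
  (-1041/44, 857/44) → W = -2203/44
  (3/22, -95/22) → W = 469/22
  (-444/73, 709/73) → W = -2657/73
  (288/209, -643/209) → W = 2639/209

The optimum lies where -11s - 11t = 46 and 11s - 11t = 49.
Solving simultaneously gives s = 3/22, t = -95/22.

s = 3/22, t = -95/22, maximum W = 469/22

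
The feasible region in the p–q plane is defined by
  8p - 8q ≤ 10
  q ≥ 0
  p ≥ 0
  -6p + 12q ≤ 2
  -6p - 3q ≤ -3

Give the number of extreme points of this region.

4

The feasible vertices (each the meet of two boundaries and inside every other half-plane) are:
  (5/4, 0)
  (17/6, 19/12)
  (1/2, 0)
  (1/3, 1/3)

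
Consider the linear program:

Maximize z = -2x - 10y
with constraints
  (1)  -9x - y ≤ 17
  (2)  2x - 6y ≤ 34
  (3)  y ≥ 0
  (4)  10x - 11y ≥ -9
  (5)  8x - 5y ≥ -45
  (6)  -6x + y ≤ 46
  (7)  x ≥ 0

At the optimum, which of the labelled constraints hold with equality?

Extreme points and z = -2x - 10y:
  (17, 0) → z = -34
  (0, 0) → z = 0
  (0, 9/11) → z = -90/11
The feasible region is unbounded (it extends along (3, 1), (11, 10)), but z strictly decreases along every unbounded feasible direction, so there is no improving ray and the maximum is attained at a vertex.

The maximum is at (0, 0). Substituting into each constraint, equality holds for (3) and (7); the remaining constraints have slack.

(3) and (7)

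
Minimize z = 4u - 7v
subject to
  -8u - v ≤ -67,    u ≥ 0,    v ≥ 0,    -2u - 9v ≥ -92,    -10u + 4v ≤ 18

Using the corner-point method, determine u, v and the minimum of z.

At the optimal vertex, -8u - v = -67 and -2u - 9v = -92.
Solving simultaneously gives u = 73/10, v = 43/5.

u = 73/10, v = 43/5, minimum z = -31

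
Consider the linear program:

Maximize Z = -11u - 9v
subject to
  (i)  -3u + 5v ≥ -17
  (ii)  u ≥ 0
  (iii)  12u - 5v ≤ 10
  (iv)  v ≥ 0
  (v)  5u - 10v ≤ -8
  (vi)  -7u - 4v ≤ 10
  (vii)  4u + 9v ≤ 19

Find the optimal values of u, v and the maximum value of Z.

Corner points and Z = -11u - 9v:
  (0, 4/5) → Z = -36/5
  (0, 19/9) → Z = -19
  (118/85, 127/85) → Z = -2441/85

u = 0, v = 4/5, maximum Z = -36/5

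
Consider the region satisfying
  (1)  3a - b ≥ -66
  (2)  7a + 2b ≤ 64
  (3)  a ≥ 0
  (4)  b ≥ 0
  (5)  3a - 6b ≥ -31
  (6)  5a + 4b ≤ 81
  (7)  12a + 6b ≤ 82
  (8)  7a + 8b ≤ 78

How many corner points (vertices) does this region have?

The feasible vertices (each the meet of two boundaries and inside every other half-plane) are:
  (0, 0)
  (0, 31/6)
  (41/6, 0)
  (10/3, 41/6)
  (94/27, 181/27)

5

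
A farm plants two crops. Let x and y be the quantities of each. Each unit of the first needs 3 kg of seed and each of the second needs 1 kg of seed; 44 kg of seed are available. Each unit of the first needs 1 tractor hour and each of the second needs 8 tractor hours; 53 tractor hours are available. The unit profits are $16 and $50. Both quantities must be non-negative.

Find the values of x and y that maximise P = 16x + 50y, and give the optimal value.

x = 13, y = 5, maximum P = 458

The binding constraints are 3x + y = 44 and x + 8y = 53.
Solving simultaneously gives x = 13, y = 5.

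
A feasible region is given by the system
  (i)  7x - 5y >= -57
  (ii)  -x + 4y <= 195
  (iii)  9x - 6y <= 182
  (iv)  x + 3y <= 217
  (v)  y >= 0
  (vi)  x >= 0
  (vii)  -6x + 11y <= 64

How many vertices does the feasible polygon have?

4

Of the 21 pairwise boundary intersections, those satisfying every inequality are:
  (182/9, 0)
  (2386/63, 556/21)
  (0, 0)
  (0, 64/11)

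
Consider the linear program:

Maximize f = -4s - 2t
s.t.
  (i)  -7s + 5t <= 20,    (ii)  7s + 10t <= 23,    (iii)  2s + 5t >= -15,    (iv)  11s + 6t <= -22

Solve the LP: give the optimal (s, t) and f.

s = -35/9, t = -13/9, maximum f = 166/9

Feasible corners and f = -4s - 2t:
  (-35/9, -13/9) → f = 166/9
  (-230/97, 66/97) → f = 788/97
  (-20/43, -121/43) → f = 322/43

The optimum lies where -7s + 5t = 20 and 2s + 5t = -15.
Solving simultaneously gives s = -35/9, t = -13/9.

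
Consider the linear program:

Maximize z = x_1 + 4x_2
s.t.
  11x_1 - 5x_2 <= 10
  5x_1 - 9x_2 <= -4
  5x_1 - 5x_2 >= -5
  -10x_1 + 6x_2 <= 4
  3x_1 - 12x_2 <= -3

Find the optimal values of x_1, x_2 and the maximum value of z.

At the optimal vertex, 11x_1 - 5x_2 = 10 and 5x_1 - 5x_2 = -5.
Solving simultaneously gives x_1 = 5/2, x_2 = 7/2.

x_1 = 5/2, x_2 = 7/2, maximum z = 33/2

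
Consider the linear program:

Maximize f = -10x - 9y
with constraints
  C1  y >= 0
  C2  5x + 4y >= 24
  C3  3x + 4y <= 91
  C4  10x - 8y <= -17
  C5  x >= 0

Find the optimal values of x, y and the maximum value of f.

Vertices and f = -10x - 9y:
  (31/20, 65/16) → f = -833/16
  (0, 6) → f = -54
  (165/16, 961/64) → f = -15249/64
  (0, 91/4) → f = -819/4

x = 31/20, y = 65/16, maximum f = -833/16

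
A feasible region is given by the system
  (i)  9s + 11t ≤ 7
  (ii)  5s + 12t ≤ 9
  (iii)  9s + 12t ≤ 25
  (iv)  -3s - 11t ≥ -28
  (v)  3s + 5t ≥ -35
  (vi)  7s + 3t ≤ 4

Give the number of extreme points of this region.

Intersecting each pair of boundary lines and keeping only the points that satisfy every inequality leaves:
  (-15/53, 46/53)
  (23/50, 13/50)
  (-237/19, 113/19)
  (-175/6, 21/2)
  (125/26, -257/26)

5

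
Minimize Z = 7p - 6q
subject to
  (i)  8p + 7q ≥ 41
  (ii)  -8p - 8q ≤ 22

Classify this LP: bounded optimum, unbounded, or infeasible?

From the feasible point (241/4, -63), moving in the direction (-7, 8) keeps every constraint satisfied while Z decreases without bound.

unbounded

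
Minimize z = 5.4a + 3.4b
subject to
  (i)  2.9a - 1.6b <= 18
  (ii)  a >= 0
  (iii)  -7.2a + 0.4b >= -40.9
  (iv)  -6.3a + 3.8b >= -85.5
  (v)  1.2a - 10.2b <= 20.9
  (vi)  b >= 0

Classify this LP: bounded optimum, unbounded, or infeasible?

bounded optimum

Corner points and z = 5.4a + 3.4b:
  (0, 0) → z = 0
  (409/72, 0) → z = 30.675
The feasible region has finitely many vertices and no improving ray; the minimum is 0 at (0, 0).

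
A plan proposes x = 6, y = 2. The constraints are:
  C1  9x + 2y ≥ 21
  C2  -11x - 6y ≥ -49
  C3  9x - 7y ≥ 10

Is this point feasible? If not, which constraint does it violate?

Constraint C2: -11x - 6y = -78, which is not ≥ -49. All other constraints are satisfied.

not feasible — violates C2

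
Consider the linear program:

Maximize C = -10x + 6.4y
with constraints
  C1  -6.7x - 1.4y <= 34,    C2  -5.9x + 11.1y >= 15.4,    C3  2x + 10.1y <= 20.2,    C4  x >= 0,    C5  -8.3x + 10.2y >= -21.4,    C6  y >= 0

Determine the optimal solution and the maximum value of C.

Corner points and C = -10x + 6.4y:
  (6868/8179, 14998/8179) → C = 136536/40895
  (0, 154/111) → C = 4928/555
  (0, 2) → C = 64/5

x = 0, y = 2, maximum C = 12.8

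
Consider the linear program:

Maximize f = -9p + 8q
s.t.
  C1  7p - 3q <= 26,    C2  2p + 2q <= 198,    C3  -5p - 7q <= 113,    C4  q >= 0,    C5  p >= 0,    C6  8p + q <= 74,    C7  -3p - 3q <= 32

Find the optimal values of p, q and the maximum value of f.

Vertices and f = -9p + 8q:
  (26/7, 0) → f = -234/7
  (8, 10) → f = 8
  (0, 0) → f = 0
  (0, 74) → f = 592

At the optimal vertex, p = 0 and 8p + q = 74.
Solving simultaneously gives p = 0, q = 74.

p = 0, q = 74, maximum f = 592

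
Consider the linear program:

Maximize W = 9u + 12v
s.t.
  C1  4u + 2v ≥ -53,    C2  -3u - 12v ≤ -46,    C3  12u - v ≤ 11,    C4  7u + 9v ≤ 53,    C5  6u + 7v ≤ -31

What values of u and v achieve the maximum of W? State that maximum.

Corner points and W = 9u + 12v:
  (-52/3, 49/6) → W = -58
  (-309/16, 97/8) → W = -453/16
  (-694/51, 123/17) → W = -606/17

u = -309/16, v = 97/8, maximum W = -453/16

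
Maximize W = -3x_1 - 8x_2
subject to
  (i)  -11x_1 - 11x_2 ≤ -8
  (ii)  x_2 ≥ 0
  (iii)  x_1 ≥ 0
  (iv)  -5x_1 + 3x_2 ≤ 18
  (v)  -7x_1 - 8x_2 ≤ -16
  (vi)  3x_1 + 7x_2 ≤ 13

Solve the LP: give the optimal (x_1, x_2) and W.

x_1 = 16/7, x_2 = 0, maximum W = -48/7

The optimum lies where x_2 = 0 and -7x_1 - 8x_2 = -16.
Solving simultaneously gives x_1 = 16/7, x_2 = 0.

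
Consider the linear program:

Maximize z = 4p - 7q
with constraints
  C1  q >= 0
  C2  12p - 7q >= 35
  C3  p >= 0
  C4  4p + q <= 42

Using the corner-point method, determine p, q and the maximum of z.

p = 21/2, q = 0, maximum z = 42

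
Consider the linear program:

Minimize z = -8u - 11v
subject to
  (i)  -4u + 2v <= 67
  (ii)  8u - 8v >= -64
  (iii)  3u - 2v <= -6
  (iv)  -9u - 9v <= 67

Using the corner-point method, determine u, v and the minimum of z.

u = 10, v = 18, minimum z = -278

Feasible corners and z = -8u - 11v:
  (10, 18) → z = -278
  (-139/18, 5/18) → z = 1057/18
  (-188/45, -49/15) → z = 3121/45

The binding constraints are 8u - 8v = -64 and 3u - 2v = -6.
Solving simultaneously gives u = 10, v = 18.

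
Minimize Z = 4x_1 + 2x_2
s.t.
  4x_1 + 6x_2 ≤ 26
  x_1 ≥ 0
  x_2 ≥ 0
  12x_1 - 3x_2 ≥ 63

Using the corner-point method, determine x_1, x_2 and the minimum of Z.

Extreme points and Z = 4x_1 + 2x_2:
  (13/2, 0) → Z = 26
  (38/7, 5/7) → Z = 162/7
  (21/4, 0) → Z = 21

The binding constraints are x_2 = 0 and 12x_1 - 3x_2 = 63.
Solving simultaneously gives x_1 = 21/4, x_2 = 0.

x_1 = 21/4, x_2 = 0, minimum Z = 21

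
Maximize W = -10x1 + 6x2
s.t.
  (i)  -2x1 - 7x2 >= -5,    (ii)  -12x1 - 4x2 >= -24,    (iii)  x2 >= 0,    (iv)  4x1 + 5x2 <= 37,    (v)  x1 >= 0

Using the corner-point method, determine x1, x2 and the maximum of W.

Extreme points and W = -10x1 + 6x2:
  (37/19, 3/19) → W = -352/19
  (0, 5/7) → W = 30/7
  (2, 0) → W = -20
  (0, 0) → W = 0

x1 = 0, x2 = 5/7, maximum W = 30/7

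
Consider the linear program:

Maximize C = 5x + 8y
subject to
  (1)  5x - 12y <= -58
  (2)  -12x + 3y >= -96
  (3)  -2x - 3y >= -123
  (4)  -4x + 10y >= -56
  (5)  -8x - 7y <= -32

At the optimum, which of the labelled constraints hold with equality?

Extreme points and C = 5x + 8y:
  (442/43, 392/43) → C = 5346/43
  (-22/131, 624/131) → C = 4882/131
  (219/14, 214/7) → C = 4519/14
  (-153/2, 92) → C = 707/2

The maximum is at (-153/2, 92). Substituting into each constraint, equality holds for (3) and (5); the remaining constraints have slack.

(3) and (5)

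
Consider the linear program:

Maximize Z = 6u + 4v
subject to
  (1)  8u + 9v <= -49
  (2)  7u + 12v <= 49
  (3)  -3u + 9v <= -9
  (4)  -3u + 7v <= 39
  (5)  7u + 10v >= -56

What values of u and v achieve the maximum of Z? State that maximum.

u = 14/17, v = -105/17, maximum Z = -336/17

Feasible corners and Z = 6u + 4v:
  (-40/11, -73/33) → Z = -92/3
  (14/17, -105/17) → Z = -336/17
  (-138/31, -77/31) → Z = -1136/31

The optimum lies where 8u + 9v = -49 and 7u + 10v = -56.
Solving simultaneously gives u = 14/17, v = -105/17.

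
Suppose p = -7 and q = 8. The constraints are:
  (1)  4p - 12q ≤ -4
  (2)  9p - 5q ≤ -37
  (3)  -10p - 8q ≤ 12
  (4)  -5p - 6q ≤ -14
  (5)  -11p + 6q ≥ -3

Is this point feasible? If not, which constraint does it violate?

not feasible — violates (4)

Constraint (4): -5p - 6q = -13, which is not ≤ -14. All other constraints are satisfied.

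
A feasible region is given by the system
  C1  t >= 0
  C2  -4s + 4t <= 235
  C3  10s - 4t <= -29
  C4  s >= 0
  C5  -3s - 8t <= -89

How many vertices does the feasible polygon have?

4

The feasible vertices (each the meet of two boundaries and inside every other half-plane) are:
  (103/3, 1117/12)
  (0, 235/4)
  (31/23, 977/92)
  (0, 89/8)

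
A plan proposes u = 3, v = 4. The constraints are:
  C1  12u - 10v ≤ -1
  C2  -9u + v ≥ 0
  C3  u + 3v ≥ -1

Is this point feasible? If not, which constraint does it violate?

Constraint C2: -9u + v = -23, which is not ≥ 0. All other constraints are satisfied.

not feasible — violates C2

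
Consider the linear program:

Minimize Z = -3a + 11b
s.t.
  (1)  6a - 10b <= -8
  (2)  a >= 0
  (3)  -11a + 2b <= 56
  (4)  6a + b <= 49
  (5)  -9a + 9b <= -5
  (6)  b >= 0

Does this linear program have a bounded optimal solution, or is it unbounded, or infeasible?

Feasible corners and Z = -3a + 11b:
  (241/33, 57/11) → Z = 386/11
  (61/18, 17/6) → Z = 21
  (446/63, 137/21) → Z = 1061/21
The feasible region has finitely many vertices and no improving ray; the minimum is 21 at (61/18, 17/6).

bounded optimum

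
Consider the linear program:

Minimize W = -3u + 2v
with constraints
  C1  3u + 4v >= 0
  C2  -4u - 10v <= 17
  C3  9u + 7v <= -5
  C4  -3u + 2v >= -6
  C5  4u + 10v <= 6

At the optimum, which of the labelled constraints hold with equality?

C1 and C3

Extreme points and W = -3u + 2v:
  (-4/3, 1) → W = 6
  (-12/7, 9/7) → W = 54/7
  (-46/31, 37/31) → W = 212/31

The minimum is at (-4/3, 1). Substituting into each constraint, equality holds for C1 and C3; the remaining constraints have slack.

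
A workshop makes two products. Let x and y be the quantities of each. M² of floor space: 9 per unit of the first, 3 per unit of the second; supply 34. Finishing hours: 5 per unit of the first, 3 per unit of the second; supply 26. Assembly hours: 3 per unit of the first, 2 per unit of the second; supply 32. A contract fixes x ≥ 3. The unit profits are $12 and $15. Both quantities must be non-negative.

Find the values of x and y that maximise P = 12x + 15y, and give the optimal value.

The binding constraints are 9x + 3y = 34 and x = 3.
Solving simultaneously gives x = 3, y = 7/3.

x = 3, y = 7/3, maximum P = 71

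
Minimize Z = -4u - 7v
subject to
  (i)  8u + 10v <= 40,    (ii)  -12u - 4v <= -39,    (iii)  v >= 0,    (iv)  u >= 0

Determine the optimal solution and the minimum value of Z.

u = 115/44, v = 21/11, minimum Z = -262/11

Corner points and Z = -4u - 7v:
  (115/44, 21/11) → Z = -262/11
  (5, 0) → Z = -20
  (13/4, 0) → Z = -13

The optimum lies where 8u + 10v = 40 and -12u - 4v = -39.
Solving simultaneously gives u = 115/44, v = 21/11.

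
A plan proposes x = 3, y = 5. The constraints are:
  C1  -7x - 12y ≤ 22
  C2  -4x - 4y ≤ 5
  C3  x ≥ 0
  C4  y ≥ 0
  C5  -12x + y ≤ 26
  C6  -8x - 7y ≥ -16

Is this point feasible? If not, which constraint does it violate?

not feasible — violates C6

Constraint C6: -8x - 7y = -59, which is not ≥ -16. All other constraints are satisfied.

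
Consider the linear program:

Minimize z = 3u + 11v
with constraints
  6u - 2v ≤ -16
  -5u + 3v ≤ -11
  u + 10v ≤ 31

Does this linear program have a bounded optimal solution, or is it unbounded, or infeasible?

unbounded

From the feasible point (-35/4, -73/4), moving in the direction (-2, -6) keeps every constraint satisfied while z decreases without bound.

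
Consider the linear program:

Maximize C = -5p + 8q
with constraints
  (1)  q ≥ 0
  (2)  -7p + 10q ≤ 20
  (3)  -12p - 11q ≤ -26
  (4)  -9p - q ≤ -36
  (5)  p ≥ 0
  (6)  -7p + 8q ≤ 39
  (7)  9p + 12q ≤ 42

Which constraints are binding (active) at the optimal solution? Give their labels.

(4) and (7)

Extreme points and C = -5p + 8q:
  (4, 0) → C = -20
  (14/3, 0) → C = -70/3
  (130/33, 6/11) → C = -46/3

The maximum is at (130/33, 6/11). Substituting into each constraint, equality holds for (4) and (7); the remaining constraints have slack.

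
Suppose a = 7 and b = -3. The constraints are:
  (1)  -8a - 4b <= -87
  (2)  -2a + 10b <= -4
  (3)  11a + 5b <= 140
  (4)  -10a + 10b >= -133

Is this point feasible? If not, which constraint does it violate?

Constraint (1): -8a - 4b = -44, which is not ≤ -87. All other constraints are satisfied.

not feasible — violates (1)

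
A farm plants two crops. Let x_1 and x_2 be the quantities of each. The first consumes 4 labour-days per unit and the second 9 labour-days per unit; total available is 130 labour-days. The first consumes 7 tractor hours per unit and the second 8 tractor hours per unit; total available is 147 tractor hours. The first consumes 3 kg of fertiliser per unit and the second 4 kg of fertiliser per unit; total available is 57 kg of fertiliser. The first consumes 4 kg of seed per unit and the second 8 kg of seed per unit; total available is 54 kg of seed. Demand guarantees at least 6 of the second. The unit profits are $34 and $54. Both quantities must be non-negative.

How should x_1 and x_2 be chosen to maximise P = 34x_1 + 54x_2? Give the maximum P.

x_1 = 3/2, x_2 = 6, maximum P = 375

The binding constraints are 4x_1 + 8x_2 = 54 and x_2 = 6.
Solving simultaneously gives x_1 = 3/2, x_2 = 6.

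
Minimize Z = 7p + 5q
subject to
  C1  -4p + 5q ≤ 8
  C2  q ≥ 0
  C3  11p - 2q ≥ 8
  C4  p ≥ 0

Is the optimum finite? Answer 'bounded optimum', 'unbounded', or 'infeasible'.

Extreme points and Z = 7p + 5q:
  (56/47, 120/47) → Z = 992/47
  (8/11, 0) → Z = 56/11
The feasible region has finitely many vertices and no improving ray; the minimum is 56/11 at (8/11, 0).

bounded optimum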